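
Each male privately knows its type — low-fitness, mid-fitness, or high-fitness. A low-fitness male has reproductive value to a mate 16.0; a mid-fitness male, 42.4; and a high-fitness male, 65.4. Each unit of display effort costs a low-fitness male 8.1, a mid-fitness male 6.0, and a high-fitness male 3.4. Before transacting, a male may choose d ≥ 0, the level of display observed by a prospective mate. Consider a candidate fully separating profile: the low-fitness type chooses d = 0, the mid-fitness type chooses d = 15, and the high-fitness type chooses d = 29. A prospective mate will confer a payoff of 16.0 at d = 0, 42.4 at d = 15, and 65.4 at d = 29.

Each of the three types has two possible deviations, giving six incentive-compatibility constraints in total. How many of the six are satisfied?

3

High-fitness (own payoff 65.4 − 3.4×29 = -33.2): to d=0 gives 16.0 → profitable ✗; to d=15 gives 42.4 − 3.4×15 = -8.6 → profitable ✗.
Low-fitness (own payoff 16.0): to d=15 gives 42.4 − 8.1×15 = -79.1 → no gain ✓; to d=29 gives 65.4 − 8.1×29 = -169.5 → no gain ✓.
Mid-fitness (own payoff 42.4 − 6.0×15 = -47.6): to d=0 gives 16.0 → profitable ✗; to d=29 gives 65.4 − 6.0×29 = -108.6 → no gain ✓.
3 of the 6 constraints hold; not an equilibrium.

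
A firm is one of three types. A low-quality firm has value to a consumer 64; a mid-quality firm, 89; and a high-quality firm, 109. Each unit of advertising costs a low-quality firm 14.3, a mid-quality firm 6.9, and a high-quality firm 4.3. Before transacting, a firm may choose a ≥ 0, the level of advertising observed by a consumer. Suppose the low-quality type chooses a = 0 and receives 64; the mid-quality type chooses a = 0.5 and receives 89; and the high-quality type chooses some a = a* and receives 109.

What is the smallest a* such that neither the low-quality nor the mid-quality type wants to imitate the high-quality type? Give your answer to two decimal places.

Low-quality type (on-path payoff 64) won't mimic when 64 ≥ 109 − 14.3·a*, i.e. a* ≥ 3.15.
Mid-quality type (on-path payoff 89 − 6.9×0.5 = 85.55) won't mimic when 85.55 ≥ 109 − 6.9·a*, i.e. a* ≥ 3.40.
Both must hold, so a* = max(3.15, 3.40) = 3.40. The mid-quality type's constraint binds.

3.40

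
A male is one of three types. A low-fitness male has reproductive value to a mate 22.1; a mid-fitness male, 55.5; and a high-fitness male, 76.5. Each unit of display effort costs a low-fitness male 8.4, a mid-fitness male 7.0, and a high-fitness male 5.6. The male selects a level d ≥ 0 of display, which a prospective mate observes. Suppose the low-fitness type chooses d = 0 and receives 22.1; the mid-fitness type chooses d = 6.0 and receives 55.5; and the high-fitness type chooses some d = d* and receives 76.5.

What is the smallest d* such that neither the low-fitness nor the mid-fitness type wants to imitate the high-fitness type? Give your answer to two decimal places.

Low-fitness type (on-path payoff 22.1) won't mimic when 22.1 ≥ 76.5 − 8.4·d*, i.e. d* ≥ 6.48.
Mid-fitness type (on-path payoff 55.5 − 7.0×6.0 = 13.5) won't mimic when 13.5 ≥ 76.5 − 7.0·d*, i.e. d* ≥ 9.00.
Both must hold, so d* = max(6.48, 9.00) = 9.00. The mid-fitness type's constraint binds.

9.00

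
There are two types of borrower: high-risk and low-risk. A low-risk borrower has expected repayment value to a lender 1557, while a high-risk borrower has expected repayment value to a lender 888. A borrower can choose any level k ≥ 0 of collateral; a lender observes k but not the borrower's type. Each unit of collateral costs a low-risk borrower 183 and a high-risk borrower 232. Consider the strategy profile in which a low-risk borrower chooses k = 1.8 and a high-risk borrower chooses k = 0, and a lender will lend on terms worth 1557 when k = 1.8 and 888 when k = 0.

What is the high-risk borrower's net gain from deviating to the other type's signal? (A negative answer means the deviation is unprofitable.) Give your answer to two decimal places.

Playing k = 0 the high-risk borrower receives 888.
Deviating to k = 1.8 brings payment 1557 at cost 232 × 1.8 = 417.6, netting 1139.4.
Gain from deviating: 1139.4 − 888 = 251.40.
The gain is positive, so the high-risk type's incentive-compatibility constraint is violated — this profile is not a separating equilibrium.

251.40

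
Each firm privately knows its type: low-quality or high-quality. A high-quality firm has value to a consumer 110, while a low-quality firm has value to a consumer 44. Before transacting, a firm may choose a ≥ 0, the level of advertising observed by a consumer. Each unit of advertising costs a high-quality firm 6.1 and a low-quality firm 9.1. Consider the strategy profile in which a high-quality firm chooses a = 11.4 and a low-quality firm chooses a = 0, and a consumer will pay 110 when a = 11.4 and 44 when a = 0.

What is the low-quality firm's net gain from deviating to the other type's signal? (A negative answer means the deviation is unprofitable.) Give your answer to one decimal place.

Playing a = 0 the low-quality firm receives 44.
Deviating to a = 11.4 brings payment 110 at cost 9.1 × 11.4 = 103.74, netting 6.26.
Gain from deviating: 6.26 − 44 = -37.74, i.e. -37.7 to one decimal place.
The gain is negative, so the low-quality type's incentive-compatibility constraint is satisfied.

-37.7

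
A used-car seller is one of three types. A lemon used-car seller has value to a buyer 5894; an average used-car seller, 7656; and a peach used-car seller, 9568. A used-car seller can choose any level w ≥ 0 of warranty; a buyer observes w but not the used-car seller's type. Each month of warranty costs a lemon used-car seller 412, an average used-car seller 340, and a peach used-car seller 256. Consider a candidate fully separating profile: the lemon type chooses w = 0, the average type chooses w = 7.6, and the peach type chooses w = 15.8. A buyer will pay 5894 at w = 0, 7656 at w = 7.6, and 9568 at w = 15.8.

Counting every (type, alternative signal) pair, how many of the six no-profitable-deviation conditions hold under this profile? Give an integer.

Peach (own payoff 9568 − 256×15.8 = 5523.2): to w=0 gives 5894 → profitable ✗; to w=7.6 gives 7656 − 256×7.6 = 5710.4 → profitable ✗.
Lemon (own payoff 5894): to w=7.6 gives 7656 − 412×7.6 = 4524.8 → no gain ✓; to w=15.8 gives 9568 − 412×15.8 = 3058.4 → no gain ✓.
Average (own payoff 7656 − 340×7.6 = 5072): to w=0 gives 5894 → profitable ✗; to w=15.8 gives 9568 − 340×15.8 = 4196 → no gain ✓.
3 of the 6 constraints hold; not an equilibrium.

3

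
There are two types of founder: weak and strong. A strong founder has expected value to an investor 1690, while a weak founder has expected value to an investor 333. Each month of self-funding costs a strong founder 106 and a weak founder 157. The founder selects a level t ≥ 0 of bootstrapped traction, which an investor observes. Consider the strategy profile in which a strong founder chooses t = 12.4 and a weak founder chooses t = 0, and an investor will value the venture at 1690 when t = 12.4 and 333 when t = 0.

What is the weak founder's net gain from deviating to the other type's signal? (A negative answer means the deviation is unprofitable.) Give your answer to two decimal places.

Playing t = 0 the weak founder receives 333.
Deviating to t = 12.4 brings payment 1690 at cost 157 × 12.4 = 1946.8, netting -256.8.
Gain from deviating: -256.8 − 333 = -589.80.
The gain is negative, so the weak type's incentive-compatibility constraint is satisfied.

-589.80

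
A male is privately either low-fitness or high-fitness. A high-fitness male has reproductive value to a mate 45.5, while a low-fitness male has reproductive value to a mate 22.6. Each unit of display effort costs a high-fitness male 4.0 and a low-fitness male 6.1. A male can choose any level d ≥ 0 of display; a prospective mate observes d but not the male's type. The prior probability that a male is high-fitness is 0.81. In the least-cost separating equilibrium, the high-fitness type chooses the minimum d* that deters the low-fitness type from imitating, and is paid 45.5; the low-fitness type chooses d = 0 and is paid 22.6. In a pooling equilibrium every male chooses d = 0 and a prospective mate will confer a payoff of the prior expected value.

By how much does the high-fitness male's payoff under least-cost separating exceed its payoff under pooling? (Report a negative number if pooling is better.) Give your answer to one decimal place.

-10.7

Least-cost separating signal: d* solves 22.6 = 45.5 − 6.1·d*, so d* = (45.5 − 22.6)/6.1 ≈ 3.7541.
High-fitness type's separating payoff: 45.5 − 4.0 × d* = 45.5 − 4.0 × (45.5 − 22.6)/6.1 = 45.5 − 91.6/6.1 ≈ 30.484.
Pooling payoff: 0.81 × 45.5 + 0.19 × 22.6 = 41.149.
Difference: 30.484 − 41.149 = -10.665, i.e. -10.7 to one decimal place.
The high-fitness type would prefer the pooling outcome.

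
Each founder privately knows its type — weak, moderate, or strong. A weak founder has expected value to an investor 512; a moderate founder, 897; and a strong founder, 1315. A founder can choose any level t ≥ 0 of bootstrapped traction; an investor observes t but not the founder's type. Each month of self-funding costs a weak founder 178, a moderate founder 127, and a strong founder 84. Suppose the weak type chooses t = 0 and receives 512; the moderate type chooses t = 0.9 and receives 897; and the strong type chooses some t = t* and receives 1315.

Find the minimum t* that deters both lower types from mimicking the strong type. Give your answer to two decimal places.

Moderate type (on-path payoff 897 − 127×0.9 = 782.7) won't mimic when 782.7 ≥ 1315 − 127·t*, i.e. t* ≥ 4.19.
Weak type (on-path payoff 512) won't mimic when 512 ≥ 1315 − 178·t*, i.e. t* ≥ 4.51.
Both must hold, so t* = max(4.51, 4.19) = 4.51. The weak type's constraint binds.

4.51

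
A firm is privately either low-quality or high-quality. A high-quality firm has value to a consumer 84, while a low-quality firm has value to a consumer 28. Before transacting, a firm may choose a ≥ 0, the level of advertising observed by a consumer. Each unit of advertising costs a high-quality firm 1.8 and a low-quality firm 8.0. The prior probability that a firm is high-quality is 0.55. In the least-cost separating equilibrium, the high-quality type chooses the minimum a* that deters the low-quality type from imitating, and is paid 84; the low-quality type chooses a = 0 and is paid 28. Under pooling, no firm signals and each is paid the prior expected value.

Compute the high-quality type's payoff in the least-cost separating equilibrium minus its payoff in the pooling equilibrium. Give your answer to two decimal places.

12.60

Least-cost separating signal: a* solves 28 = 84 − 8.0·a*, so a* = (84 − 28)/8.0 = 7.
High-quality type's separating payoff: 84 − 1.8 × a* = 84 − 1.8 × (84 − 28)/8.0 = 84 − 100.8/8.0 = 71.4.
Pooling payoff: 0.55 × 84 + 0.45 × 28 = 58.8.
Difference: 71.4 − 58.8 = 12.60.
The high-quality type prefers to separate.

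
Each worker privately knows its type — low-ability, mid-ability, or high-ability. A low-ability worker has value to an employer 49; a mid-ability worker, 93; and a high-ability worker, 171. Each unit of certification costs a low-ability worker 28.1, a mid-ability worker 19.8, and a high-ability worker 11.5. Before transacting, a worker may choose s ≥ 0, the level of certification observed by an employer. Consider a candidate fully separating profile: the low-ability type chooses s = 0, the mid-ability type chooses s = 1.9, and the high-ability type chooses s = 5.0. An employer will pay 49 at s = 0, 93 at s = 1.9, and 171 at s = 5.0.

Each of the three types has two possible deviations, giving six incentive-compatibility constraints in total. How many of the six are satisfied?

5

High-ability (own payoff 171 − 11.5×5.0 = 113.5): to s=0 gives 49 → no gain ✓; to s=1.9 gives 93 − 11.5×1.9 = 71.15 → no gain ✓.
Low-ability (own payoff 49): to s=1.9 gives 93 − 28.1×1.9 = 39.61 → no gain ✓; to s=5.0 gives 171 − 28.1×5.0 = 30.5 → no gain ✓.
Mid-ability (own payoff 93 − 19.8×1.9 = 55.38): to s=0 gives 49 → no gain ✓; to s=5.0 gives 171 − 19.8×5.0 = 72 → profitable ✗.
5 of the 6 constraints hold; not an equilibrium.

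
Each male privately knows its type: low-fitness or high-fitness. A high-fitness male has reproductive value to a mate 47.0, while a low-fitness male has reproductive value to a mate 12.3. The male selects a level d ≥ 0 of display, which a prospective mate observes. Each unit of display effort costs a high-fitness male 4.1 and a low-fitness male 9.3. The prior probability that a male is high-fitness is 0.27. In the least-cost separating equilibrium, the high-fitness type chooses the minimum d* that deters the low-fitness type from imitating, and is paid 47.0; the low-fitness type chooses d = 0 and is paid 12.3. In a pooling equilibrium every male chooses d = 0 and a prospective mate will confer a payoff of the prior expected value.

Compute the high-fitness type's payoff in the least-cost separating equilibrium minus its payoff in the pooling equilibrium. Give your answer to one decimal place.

10.0

Least-cost separating signal: d* solves 12.3 = 47.0 − 9.3·d*, so d* = (47.0 − 12.3)/9.3 ≈ 3.7312.
High-fitness type's separating payoff: 47.0 − 4.1 × d* = 47.0 − 4.1 × (47.0 − 12.3)/9.3 = 47.0 − 142.27/9.3 ≈ 31.702.
Pooling payoff: 0.27 × 47.0 + 0.73 × 12.3 = 21.669.
Difference: 31.702 − 21.669 = 10.033, i.e. 10.0 to one decimal place.
The high-fitness type prefers to separate.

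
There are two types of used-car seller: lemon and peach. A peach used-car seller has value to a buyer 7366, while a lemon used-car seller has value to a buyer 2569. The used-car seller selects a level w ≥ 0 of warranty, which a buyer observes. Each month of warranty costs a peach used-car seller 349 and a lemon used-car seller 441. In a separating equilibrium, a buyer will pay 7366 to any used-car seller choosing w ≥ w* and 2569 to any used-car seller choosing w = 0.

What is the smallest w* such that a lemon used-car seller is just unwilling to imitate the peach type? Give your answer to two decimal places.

A lemon used-car seller choosing w = 0 receives 2569.
Imitating at w* instead would pay 7366 at cost 441·w*, netting 7366 − 441·w*.
Indifference: 2569 = 7366 − 441·w*, so w* = (7366 − 2569) / 441 ≈ 10.88.
This is the lemon type's binding incentive-compatibility constraint; any w ≥ 10.88 sustains separation on that side.

10.88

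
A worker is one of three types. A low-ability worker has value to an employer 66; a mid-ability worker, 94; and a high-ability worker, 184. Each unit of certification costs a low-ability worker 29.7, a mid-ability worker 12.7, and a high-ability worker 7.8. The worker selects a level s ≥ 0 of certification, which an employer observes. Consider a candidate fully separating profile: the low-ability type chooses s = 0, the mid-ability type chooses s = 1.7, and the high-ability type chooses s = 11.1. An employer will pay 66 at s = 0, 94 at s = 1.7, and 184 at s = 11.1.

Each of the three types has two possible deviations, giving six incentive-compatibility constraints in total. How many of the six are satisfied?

6

Mid-ability (own payoff 94 − 12.7×1.7 = 72.41): to s=0 gives 66 → no gain ✓; to s=11.1 gives 184 − 12.7×11.1 = 43.03 → no gain ✓.
Low-ability (own payoff 66): to s=1.7 gives 94 − 29.7×1.7 = 43.51 → no gain ✓; to s=11.1 gives 184 − 29.7×11.1 = -145.67 → no gain ✓.
High-ability (own payoff 184 − 7.8×11.1 = 97.42): to s=0 gives 66 → no gain ✓; to s=1.7 gives 94 − 7.8×1.7 = 80.74 → no gain ✓.
6 of the 6 constraints hold; this profile is a separating equilibrium.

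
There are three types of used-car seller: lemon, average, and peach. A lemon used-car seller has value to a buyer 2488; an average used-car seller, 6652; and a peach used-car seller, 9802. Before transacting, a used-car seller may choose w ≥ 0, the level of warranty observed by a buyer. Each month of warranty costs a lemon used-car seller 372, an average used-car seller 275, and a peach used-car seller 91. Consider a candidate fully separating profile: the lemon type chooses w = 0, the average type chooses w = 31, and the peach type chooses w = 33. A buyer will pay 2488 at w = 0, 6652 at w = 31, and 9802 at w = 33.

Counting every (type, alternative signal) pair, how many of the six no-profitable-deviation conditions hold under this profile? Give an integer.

4

Average (own payoff 6652 − 275×31 = -1873): to w=0 gives 2488 → profitable ✗; to w=33 gives 9802 − 275×33 = 727 → profitable ✗.
Peach (own payoff 9802 − 91×33 = 6799): to w=0 gives 2488 → no gain ✓; to w=31 gives 6652 − 91×31 = 3831 → no gain ✓.
Lemon (own payoff 2488): to w=31 gives 6652 − 372×31 = -4880 → no gain ✓; to w=33 gives 9802 − 372×33 = -2474 → no gain ✓.
4 of the 6 constraints hold; not an equilibrium.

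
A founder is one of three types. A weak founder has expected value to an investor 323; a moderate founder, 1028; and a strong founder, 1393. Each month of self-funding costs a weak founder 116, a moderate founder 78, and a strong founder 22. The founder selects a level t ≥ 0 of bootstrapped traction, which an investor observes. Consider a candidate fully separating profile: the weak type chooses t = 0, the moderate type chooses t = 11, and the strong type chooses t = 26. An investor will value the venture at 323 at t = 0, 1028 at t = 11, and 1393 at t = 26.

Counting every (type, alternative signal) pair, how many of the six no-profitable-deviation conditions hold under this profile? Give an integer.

Weak (own payoff 323): to t=11 gives 1028 − 116×11 = -248 → no gain ✓; to t=26 gives 1393 − 116×26 = -1623 → no gain ✓.
Moderate (own payoff 1028 − 78×11 = 170): to t=0 gives 323 → profitable ✗; to t=26 gives 1393 − 78×26 = -635 → no gain ✓.
Strong (own payoff 1393 − 22×26 = 821): to t=0 gives 323 → no gain ✓; to t=11 gives 1028 − 22×11 = 786 → no gain ✓.
5 of the 6 constraints hold; not an equilibrium.

5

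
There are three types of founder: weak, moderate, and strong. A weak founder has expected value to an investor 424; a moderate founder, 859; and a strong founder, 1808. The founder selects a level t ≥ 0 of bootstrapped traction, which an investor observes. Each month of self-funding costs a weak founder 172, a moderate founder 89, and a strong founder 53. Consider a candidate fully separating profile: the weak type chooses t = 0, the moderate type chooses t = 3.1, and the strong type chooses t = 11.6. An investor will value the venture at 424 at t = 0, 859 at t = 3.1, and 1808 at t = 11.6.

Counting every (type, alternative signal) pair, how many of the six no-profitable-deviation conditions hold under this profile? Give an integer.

5

Weak (own payoff 424): to t=3.1 gives 859 − 172×3.1 = 325.8 → no gain ✓; to t=11.6 gives 1808 − 172×11.6 = -187.2 → no gain ✓.
Moderate (own payoff 859 − 89×3.1 = 583.1): to t=0 gives 424 → no gain ✓; to t=11.6 gives 1808 − 89×11.6 = 775.6 → profitable ✗.
Strong (own payoff 1808 − 53×11.6 = 1193.2): to t=0 gives 424 → no gain ✓; to t=3.1 gives 859 − 53×3.1 = 694.7 → no gain ✓.
5 of the 6 constraints hold; not an equilibrium.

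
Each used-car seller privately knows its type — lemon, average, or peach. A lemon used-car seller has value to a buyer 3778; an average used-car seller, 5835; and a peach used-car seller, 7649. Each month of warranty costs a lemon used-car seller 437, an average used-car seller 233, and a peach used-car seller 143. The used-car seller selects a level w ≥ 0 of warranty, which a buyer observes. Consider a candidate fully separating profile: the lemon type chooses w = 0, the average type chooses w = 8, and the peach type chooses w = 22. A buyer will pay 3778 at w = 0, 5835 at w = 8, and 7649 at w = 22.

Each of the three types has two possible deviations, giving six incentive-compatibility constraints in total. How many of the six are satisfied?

5

Lemon (own payoff 3778): to w=8 gives 5835 − 437×8 = 2339 → no gain ✓; to w=22 gives 7649 − 437×22 = -1965 → no gain ✓.
Average (own payoff 5835 − 233×8 = 3971): to w=0 gives 3778 → no gain ✓; to w=22 gives 7649 − 233×22 = 2523 → no gain ✓.
Peach (own payoff 7649 − 143×22 = 4503): to w=0 gives 3778 → no gain ✓; to w=8 gives 5835 − 143×8 = 4691 → profitable ✗.
5 of the 6 constraints hold; not an equilibrium.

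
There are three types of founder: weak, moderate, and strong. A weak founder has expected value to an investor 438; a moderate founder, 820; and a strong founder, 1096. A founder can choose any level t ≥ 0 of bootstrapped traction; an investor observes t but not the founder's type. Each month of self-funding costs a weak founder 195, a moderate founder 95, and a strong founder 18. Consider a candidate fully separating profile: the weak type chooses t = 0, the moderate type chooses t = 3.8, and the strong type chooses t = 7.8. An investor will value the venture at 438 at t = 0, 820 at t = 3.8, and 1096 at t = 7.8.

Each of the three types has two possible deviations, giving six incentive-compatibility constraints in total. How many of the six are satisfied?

6

Strong (own payoff 1096 − 18×7.8 = 955.6): to t=0 gives 438 → no gain ✓; to t=3.8 gives 820 − 18×3.8 = 751.6 → no gain ✓.
Weak (own payoff 438): to t=3.8 gives 820 − 195×3.8 = 79 → no gain ✓; to t=7.8 gives 1096 − 195×7.8 = -425 → no gain ✓.
Moderate (own payoff 820 − 95×3.8 = 459): to t=0 gives 438 → no gain ✓; to t=7.8 gives 1096 − 95×7.8 = 355 → no gain ✓.
6 of the 6 constraints hold; this profile is a separating equilibrium.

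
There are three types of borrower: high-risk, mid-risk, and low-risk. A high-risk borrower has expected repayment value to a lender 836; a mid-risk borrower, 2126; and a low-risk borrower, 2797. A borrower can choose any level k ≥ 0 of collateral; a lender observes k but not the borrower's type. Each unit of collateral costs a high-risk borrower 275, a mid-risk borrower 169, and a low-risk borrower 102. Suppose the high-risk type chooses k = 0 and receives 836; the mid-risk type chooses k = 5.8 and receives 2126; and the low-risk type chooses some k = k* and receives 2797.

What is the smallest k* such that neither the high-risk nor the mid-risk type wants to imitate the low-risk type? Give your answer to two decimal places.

9.77

High-risk type (on-path payoff 836) won't mimic when 836 ≥ 2797 − 275·k*, i.e. k* ≥ 7.13.
Mid-risk type (on-path payoff 2126 − 169×5.8 = 1145.8) won't mimic when 1145.8 ≥ 2797 − 169·k*, i.e. k* ≥ 9.77.
Both must hold, so k* = max(7.13, 9.77) = 9.77. The mid-risk type's constraint binds.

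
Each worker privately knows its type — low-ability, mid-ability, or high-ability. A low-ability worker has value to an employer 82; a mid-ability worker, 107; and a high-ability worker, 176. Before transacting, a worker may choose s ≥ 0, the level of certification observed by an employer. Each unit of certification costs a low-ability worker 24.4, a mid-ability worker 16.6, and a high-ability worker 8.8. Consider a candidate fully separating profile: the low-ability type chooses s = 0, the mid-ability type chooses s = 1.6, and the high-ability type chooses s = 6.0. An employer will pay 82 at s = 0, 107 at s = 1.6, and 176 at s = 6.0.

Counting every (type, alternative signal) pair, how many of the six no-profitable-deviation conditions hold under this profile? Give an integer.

5

Mid-ability (own payoff 107 − 16.6×1.6 = 80.44): to s=0 gives 82 → profitable ✗; to s=6.0 gives 176 − 16.6×6.0 = 76.4 → no gain ✓.
High-ability (own payoff 176 − 8.8×6.0 = 123.2): to s=0 gives 82 → no gain ✓; to s=1.6 gives 107 − 8.8×1.6 = 92.92 → no gain ✓.
Low-ability (own payoff 82): to s=1.6 gives 107 − 24.4×1.6 = 67.96 → no gain ✓; to s=6.0 gives 176 − 24.4×6.0 = 29.6 → no gain ✓.
5 of the 6 constraints hold; not an equilibrium.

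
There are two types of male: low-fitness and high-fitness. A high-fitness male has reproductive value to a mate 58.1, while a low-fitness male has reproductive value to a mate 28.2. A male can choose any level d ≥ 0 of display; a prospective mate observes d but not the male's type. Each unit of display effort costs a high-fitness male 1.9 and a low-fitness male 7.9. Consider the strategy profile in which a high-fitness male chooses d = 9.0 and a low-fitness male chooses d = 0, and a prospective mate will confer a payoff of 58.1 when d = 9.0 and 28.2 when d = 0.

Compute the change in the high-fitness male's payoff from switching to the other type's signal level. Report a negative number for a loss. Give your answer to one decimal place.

Playing d = 9.0 the high-fitness male receives 58.1 − 1.9 × 9.0 = 41.
Deviating to d = 0 yields 28.2 instead.
Gain from deviating: 28.2 − 41 = -12.8.
The gain is negative, so the high-fitness type's incentive-compatibility constraint is satisfied.

-12.8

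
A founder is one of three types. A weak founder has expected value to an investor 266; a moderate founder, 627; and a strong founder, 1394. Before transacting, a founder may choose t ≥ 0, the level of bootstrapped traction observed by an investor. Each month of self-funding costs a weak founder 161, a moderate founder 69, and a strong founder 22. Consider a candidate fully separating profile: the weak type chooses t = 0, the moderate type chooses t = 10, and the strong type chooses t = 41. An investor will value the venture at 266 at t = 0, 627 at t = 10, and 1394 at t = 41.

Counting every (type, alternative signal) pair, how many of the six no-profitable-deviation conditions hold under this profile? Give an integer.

Weak (own payoff 266): to t=10 gives 627 − 161×10 = -983 → no gain ✓; to t=41 gives 1394 − 161×41 = -5207 → no gain ✓.
Moderate (own payoff 627 − 69×10 = -63): to t=0 gives 266 → profitable ✗; to t=41 gives 1394 − 69×41 = -1435 → no gain ✓.
Strong (own payoff 1394 − 22×41 = 492): to t=0 gives 266 → no gain ✓; to t=10 gives 627 − 22×10 = 407 → no gain ✓.
5 of the 6 constraints hold; not an equilibrium.

5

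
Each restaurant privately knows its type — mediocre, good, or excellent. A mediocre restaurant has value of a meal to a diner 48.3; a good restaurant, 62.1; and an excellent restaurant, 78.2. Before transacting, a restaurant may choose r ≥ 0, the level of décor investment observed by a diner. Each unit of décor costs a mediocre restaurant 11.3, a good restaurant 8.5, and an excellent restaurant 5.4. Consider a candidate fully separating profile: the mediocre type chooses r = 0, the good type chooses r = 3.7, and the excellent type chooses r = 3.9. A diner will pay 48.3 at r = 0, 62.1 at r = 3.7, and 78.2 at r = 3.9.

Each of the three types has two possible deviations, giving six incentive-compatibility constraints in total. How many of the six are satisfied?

Mediocre (own payoff 48.3): to r=3.7 gives 62.1 − 11.3×3.7 = 20.29 → no gain ✓; to r=3.9 gives 78.2 − 11.3×3.9 = 34.13 → no gain ✓.
Excellent (own payoff 78.2 − 5.4×3.9 = 57.14): to r=0 gives 48.3 → no gain ✓; to r=3.7 gives 62.1 − 5.4×3.7 = 42.12 → no gain ✓.
Good (own payoff 62.1 − 8.5×3.7 = 30.65): to r=0 gives 48.3 → profitable ✗; to r=3.9 gives 78.2 − 8.5×3.9 = 45.05 → profitable ✗.
4 of the 6 constraints hold; not an equilibrium.

4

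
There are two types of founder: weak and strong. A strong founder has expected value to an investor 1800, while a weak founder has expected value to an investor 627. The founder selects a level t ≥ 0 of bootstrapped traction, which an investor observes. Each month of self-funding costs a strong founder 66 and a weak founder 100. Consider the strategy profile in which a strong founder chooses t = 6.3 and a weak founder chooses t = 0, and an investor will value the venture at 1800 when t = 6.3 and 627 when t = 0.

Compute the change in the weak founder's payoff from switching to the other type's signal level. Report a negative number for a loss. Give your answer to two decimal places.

Playing t = 0 the weak founder receives 627.
Deviating to t = 6.3 brings payment 1800 at cost 100 × 6.3 = 630, netting 1170.
Gain from deviating: 1170 − 627 = 543.00.
The gain is positive, so the weak type's incentive-compatibility constraint is violated — this profile is not a separating equilibrium.

543.00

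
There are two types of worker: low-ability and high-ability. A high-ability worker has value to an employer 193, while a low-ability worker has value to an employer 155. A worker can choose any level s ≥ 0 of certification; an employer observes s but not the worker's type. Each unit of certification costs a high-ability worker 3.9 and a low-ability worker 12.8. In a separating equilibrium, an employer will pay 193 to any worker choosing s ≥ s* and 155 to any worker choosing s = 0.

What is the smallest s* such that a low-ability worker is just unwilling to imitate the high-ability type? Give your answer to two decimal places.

2.97

A low-ability worker choosing s = 0 receives 155.
Imitating at s* instead would pay 193 at cost 12.8·s*, netting 193 − 12.8·s*.
Indifference: 155 = 193 − 12.8·s*, so s* = (193 − 155) / 12.8 ≈ 2.97.
At s* the low-ability type's incentive constraint just binds; the high-ability type strictly prefers s* since its per-unit cost is lower.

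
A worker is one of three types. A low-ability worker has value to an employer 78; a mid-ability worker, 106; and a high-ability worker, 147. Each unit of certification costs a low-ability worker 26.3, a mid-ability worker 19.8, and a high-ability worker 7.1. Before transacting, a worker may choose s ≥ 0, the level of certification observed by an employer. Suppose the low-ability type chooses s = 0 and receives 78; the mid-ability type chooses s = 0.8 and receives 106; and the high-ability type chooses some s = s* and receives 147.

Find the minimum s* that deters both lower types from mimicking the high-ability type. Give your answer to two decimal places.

Low-ability type (on-path payoff 78) won't mimic when 78 ≥ 147 − 26.3·s*, i.e. s* ≥ 2.62.
Mid-ability type (on-path payoff 106 − 19.8×0.8 = 90.16) won't mimic when 90.16 ≥ 147 − 19.8·s*, i.e. s* ≥ 2.87.
Both must hold, so s* = max(2.62, 2.87) = 2.87. The mid-ability type's constraint binds.

2.87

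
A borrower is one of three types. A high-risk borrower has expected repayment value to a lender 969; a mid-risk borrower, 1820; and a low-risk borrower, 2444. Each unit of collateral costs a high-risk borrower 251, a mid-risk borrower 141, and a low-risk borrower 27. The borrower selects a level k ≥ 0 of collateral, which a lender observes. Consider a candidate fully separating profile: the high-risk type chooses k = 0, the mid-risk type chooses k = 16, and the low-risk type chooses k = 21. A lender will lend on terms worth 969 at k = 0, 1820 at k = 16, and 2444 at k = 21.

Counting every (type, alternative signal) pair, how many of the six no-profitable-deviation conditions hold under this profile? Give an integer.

Mid-risk (own payoff 1820 − 141×16 = -436): to k=0 gives 969 → profitable ✗; to k=21 gives 2444 − 141×21 = -517 → no gain ✓.
High-risk (own payoff 969): to k=16 gives 1820 − 251×16 = -2196 → no gain ✓; to k=21 gives 2444 − 251×21 = -2827 → no gain ✓.
Low-risk (own payoff 2444 − 27×21 = 1877): to k=0 gives 969 → no gain ✓; to k=16 gives 1820 − 27×16 = 1388 → no gain ✓.
5 of the 6 constraints hold; not an equilibrium.

5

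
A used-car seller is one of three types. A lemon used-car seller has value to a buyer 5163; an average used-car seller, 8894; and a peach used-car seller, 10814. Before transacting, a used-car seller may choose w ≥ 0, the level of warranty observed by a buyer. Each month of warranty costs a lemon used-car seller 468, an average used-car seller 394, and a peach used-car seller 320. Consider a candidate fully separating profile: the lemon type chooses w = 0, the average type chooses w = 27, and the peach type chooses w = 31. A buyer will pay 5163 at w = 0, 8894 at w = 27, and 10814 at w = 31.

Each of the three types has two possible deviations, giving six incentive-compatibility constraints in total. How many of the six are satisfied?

3

Average (own payoff 8894 − 394×27 = -1744): to w=0 gives 5163 → profitable ✗; to w=31 gives 10814 − 394×31 = -1400 → profitable ✗.
Peach (own payoff 10814 − 320×31 = 894): to w=0 gives 5163 → profitable ✗; to w=27 gives 8894 − 320×27 = 254 → no gain ✓.
Lemon (own payoff 5163): to w=27 gives 8894 − 468×27 = -3742 → no gain ✓; to w=31 gives 10814 − 468×31 = -3694 → no gain ✓.
3 of the 6 constraints hold; not an equilibrium.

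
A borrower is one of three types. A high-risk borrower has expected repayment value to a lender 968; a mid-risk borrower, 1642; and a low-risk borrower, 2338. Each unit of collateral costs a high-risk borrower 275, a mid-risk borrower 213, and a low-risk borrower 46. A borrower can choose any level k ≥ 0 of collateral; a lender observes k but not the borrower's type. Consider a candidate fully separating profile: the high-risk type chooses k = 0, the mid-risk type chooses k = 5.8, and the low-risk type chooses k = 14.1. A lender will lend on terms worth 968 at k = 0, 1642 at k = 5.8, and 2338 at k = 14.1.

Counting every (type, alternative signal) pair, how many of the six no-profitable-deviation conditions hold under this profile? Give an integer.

5

Mid-risk (own payoff 1642 − 213×5.8 = 406.6): to k=0 gives 968 → profitable ✗; to k=14.1 gives 2338 − 213×14.1 = -665.3 → no gain ✓.
Low-risk (own payoff 2338 − 46×14.1 = 1689.4): to k=0 gives 968 → no gain ✓; to k=5.8 gives 1642 − 46×5.8 = 1375.2 → no gain ✓.
High-risk (own payoff 968): to k=5.8 gives 1642 − 275×5.8 = 47 → no gain ✓; to k=14.1 gives 2338 − 275×14.1 = -1539.5 → no gain ✓.
5 of the 6 constraints hold; not an equilibrium.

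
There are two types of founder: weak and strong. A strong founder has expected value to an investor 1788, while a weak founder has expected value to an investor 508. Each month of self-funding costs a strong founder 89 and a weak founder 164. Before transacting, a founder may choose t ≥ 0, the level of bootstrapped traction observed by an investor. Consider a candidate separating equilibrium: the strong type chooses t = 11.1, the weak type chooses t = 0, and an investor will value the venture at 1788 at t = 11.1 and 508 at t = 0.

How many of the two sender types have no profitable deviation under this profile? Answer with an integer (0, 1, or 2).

Strong type: signal → 1788 − 89 × 11.1 = 800.1; deviate to 0 → 508. IC holds (800.1 ≥ 508).
Weak type: stay at 0 → 508; mimic → 1788 − 164 × 11.1 = -32.4. IC holds (508 ≥ -32.4).
2 of 2 constraints hold, so this is a separating equilibrium.

2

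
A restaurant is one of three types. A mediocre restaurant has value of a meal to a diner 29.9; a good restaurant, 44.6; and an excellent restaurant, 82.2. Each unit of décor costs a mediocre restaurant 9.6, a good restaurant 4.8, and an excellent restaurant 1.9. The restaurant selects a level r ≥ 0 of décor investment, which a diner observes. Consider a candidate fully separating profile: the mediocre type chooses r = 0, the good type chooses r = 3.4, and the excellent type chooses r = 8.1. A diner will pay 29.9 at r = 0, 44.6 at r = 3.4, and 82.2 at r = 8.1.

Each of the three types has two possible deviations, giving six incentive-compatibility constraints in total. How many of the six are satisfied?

Excellent (own payoff 82.2 − 1.9×8.1 = 66.81): to r=0 gives 29.9 → no gain ✓; to r=3.4 gives 44.6 − 1.9×3.4 = 38.14 → no gain ✓.
Good (own payoff 44.6 − 4.8×3.4 = 28.28): to r=0 gives 29.9 → profitable ✗; to r=8.1 gives 82.2 − 4.8×8.1 = 43.32 → profitable ✗.
Mediocre (own payoff 29.9): to r=3.4 gives 44.6 − 9.6×3.4 = 11.96 → no gain ✓; to r=8.1 gives 82.2 − 9.6×8.1 = 4.44 → no gain ✓.
4 of the 6 constraints hold; not an equilibrium.

4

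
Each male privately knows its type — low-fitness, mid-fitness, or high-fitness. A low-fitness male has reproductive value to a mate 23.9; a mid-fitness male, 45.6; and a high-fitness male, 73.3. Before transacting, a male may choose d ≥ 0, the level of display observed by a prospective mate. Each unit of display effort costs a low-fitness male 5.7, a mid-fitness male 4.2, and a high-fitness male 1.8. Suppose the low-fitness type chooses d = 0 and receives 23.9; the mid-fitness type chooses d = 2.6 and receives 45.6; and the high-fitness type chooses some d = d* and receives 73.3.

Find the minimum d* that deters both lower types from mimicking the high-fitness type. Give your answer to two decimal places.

9.20

Mid-fitness type (on-path payoff 45.6 − 4.2×2.6 = 34.68) won't mimic when 34.68 ≥ 73.3 − 4.2·d*, i.e. d* ≥ 9.20.
Low-fitness type (on-path payoff 23.9) won't mimic when 23.9 ≥ 73.3 − 5.7·d*, i.e. d* ≥ 8.67.
Both must hold, so d* = max(8.67, 9.20) = 9.20. The mid-fitness type's constraint binds.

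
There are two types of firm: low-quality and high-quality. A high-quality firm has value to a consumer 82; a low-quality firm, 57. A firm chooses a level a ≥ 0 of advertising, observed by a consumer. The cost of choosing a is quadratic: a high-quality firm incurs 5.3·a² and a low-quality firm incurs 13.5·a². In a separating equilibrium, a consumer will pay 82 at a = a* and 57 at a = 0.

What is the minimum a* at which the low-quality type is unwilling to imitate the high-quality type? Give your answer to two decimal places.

1.36

The low-quality type at a = 0 receives 57; imitating at a* yields 82 − 13.5·a*².
Indifference: 57 = 82 − 13.5·a*², so a*² = (82 − 57) / 13.5 ≈ 1.8519.
a* = √1.8519 ≈ 1.36.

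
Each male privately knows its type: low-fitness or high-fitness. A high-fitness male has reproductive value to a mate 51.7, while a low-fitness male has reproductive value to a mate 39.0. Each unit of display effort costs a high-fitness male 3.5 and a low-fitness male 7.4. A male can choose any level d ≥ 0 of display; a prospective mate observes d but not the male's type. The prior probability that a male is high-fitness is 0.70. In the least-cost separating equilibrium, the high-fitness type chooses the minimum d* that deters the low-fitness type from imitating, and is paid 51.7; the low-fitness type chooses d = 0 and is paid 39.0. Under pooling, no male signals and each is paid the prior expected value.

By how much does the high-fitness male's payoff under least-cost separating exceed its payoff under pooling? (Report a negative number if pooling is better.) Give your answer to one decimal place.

Least-cost separating signal: d* solves 39.0 = 51.7 − 7.4·d*, so d* = (51.7 − 39.0)/7.4 ≈ 1.7162.
High-fitness type's separating payoff: 51.7 − 3.5 × d* = 51.7 − 3.5 × (51.7 − 39.0)/7.4 = 51.7 − 44.45/7.4 ≈ 45.693.
Pooling payoff: 0.70 × 51.7 + 0.30 × 39.0 = 47.89.
Difference: 45.693 − 47.89 = -2.197, i.e. -2.2 to one decimal place.
The high-fitness type would prefer the pooling outcome.

-2.2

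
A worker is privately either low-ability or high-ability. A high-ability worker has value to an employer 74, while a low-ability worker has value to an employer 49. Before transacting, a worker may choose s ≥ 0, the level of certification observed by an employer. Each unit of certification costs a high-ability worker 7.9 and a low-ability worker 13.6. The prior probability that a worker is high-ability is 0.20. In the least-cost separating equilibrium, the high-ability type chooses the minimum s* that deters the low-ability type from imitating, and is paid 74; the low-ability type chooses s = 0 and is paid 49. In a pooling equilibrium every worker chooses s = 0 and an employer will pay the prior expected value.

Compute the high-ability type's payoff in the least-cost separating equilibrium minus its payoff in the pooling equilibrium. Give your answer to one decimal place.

Least-cost separating signal: s* solves 49 = 74 − 13.6·s*, so s* = (74 − 49)/13.6 ≈ 1.8382.
High-ability type's separating payoff: 74 − 7.9 × s* = 74 − 7.9 × (74 − 49)/13.6 = 74 − 197.5/13.6 ≈ 59.478.
Pooling payoff: 0.20 × 74 + 0.80 × 49 = 54.
Difference: 59.478 − 54 = 5.478, i.e. 5.5 to one decimal place.
The high-ability type prefers to separate.

5.5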